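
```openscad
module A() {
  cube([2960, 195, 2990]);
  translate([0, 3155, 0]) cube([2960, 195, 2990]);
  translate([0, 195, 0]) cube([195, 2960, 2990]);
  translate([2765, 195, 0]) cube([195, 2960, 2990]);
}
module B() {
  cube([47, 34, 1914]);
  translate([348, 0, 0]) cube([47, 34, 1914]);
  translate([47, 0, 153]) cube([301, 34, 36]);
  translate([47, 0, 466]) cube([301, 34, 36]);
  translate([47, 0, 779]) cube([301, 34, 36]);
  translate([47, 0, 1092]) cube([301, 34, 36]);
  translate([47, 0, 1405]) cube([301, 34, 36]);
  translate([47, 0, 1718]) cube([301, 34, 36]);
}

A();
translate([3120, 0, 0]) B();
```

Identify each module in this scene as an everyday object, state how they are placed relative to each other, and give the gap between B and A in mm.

The ladder's nearest face is 160 mm from the house frame's +x face.

A is a house frame. B is a ladder. The ladder is on the floor beside the house frame on its +x side. The gap between the ladder and the house frame is 160 mm.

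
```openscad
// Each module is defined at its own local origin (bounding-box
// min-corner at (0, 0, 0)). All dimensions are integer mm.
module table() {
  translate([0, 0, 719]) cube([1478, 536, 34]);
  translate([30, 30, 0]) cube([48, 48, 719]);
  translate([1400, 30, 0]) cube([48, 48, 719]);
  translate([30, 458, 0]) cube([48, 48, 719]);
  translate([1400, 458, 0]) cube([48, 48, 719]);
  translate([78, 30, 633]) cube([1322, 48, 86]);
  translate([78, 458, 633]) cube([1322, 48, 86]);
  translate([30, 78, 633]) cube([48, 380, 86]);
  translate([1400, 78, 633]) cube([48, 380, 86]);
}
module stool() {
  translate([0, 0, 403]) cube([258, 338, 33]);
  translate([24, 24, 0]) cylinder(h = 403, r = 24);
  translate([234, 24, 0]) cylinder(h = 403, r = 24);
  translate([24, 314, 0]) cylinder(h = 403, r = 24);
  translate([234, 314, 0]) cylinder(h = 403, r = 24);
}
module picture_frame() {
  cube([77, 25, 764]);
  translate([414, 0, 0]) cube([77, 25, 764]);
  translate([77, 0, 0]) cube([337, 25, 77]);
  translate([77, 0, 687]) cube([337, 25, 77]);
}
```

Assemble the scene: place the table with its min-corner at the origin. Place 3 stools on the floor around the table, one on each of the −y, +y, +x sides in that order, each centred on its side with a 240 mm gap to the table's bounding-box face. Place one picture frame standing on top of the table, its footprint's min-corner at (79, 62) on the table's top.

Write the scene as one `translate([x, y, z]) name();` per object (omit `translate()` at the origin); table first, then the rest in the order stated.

table();
translate([610, -578, 0]) stool();
translate([610, 776, 0]) stool();
translate([1718, 99, 0]) stool();
translate([79, 62, 753]) picture_frame();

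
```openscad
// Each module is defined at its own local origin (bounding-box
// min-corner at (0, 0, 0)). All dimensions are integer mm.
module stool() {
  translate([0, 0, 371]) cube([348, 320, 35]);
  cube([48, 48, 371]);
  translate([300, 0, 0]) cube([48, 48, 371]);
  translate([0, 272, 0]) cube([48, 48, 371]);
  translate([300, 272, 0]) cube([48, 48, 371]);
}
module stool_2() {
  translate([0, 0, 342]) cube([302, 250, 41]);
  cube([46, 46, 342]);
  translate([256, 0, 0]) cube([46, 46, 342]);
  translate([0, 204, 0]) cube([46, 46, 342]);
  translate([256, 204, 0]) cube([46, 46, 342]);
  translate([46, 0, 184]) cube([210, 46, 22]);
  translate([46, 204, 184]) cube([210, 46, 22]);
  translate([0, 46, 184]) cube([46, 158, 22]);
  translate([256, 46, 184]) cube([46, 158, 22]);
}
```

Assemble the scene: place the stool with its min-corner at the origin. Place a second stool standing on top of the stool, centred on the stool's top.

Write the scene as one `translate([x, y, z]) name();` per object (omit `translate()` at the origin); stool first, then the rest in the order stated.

stool();
translate([23, 35, 406]) stool_2();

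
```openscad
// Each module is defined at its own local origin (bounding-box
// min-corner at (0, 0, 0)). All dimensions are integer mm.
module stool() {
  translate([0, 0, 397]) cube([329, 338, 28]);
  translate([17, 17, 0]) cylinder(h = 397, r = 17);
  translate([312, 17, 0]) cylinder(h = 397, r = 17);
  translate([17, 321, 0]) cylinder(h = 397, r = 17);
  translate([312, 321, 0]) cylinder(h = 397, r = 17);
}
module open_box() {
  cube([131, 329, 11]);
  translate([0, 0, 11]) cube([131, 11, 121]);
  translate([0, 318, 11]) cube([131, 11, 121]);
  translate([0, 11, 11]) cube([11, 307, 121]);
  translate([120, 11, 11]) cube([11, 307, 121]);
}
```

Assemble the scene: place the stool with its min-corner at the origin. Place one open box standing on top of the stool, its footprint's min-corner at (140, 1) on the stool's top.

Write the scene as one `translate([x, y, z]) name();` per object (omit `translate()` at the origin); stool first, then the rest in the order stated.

stool();
translate([140, 1, 425]) open_box();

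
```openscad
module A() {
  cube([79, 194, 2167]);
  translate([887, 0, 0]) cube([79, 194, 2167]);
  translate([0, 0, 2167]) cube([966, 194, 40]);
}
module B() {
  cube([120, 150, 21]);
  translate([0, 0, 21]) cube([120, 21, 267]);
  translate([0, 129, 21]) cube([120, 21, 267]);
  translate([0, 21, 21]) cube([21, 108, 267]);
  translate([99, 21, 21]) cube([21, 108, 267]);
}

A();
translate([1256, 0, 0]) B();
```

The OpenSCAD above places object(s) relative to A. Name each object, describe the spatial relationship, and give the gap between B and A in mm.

The open box's nearest face is 290 mm from the door frame's +x face.

A is a door frame. B is an open box. The open box is on the floor beside the door frame on its +x side. The gap between the open box and the door frame is 290 mm.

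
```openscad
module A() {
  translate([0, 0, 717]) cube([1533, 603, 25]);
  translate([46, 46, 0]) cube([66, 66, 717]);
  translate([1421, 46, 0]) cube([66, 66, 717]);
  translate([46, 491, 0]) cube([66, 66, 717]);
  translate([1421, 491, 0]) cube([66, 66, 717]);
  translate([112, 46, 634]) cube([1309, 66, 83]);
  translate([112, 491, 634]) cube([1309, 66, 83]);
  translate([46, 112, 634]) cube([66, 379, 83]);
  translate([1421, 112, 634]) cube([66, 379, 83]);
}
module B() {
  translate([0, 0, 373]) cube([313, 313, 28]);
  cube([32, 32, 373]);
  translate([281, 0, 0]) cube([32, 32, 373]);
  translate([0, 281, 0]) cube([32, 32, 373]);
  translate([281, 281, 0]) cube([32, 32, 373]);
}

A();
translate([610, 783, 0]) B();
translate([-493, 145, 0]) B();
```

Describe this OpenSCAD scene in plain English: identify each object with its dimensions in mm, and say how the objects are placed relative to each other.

A is a rectangular dining table. The top is 1533×603×25 mm with its upper surface at z = 742 mm. It stands on four 66×66 mm square legs, each inset 46 mm from the nearest pair of top edges, running from the floor to the underside of the top. Four apron rails, 66 mm thick and 83 mm tall, run between adjacent legs with their top edges flush with the underside of the top and their outer faces flush with the legs' outer faces.

B is a four-legged stool. The seat is 313×313 mm, 28 mm thick, top at z = 401 mm. It stands on four square legs, each 32×32 mm in cross-section, from z = 0 to the seat underside, each flush with a corner of the seat.

Two stools sit around the table at the +y, −x sides.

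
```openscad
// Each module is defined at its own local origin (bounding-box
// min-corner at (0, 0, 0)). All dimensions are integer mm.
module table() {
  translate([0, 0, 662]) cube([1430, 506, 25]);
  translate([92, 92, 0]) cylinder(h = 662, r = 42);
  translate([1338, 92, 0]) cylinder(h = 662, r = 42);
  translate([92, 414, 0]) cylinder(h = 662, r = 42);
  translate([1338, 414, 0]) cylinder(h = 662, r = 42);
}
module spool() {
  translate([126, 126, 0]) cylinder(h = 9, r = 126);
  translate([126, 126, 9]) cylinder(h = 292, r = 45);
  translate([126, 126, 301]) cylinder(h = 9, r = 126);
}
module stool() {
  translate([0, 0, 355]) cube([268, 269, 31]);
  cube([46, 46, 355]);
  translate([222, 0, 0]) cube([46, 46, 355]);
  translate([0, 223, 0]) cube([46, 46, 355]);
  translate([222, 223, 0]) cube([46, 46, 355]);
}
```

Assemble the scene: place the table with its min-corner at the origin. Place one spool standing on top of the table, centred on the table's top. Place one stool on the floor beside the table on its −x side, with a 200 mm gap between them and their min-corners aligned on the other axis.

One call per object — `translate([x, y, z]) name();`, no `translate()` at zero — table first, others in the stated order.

table();
translate([589, 127, 687]) spool();
translate([-468, 0, 0]) stool();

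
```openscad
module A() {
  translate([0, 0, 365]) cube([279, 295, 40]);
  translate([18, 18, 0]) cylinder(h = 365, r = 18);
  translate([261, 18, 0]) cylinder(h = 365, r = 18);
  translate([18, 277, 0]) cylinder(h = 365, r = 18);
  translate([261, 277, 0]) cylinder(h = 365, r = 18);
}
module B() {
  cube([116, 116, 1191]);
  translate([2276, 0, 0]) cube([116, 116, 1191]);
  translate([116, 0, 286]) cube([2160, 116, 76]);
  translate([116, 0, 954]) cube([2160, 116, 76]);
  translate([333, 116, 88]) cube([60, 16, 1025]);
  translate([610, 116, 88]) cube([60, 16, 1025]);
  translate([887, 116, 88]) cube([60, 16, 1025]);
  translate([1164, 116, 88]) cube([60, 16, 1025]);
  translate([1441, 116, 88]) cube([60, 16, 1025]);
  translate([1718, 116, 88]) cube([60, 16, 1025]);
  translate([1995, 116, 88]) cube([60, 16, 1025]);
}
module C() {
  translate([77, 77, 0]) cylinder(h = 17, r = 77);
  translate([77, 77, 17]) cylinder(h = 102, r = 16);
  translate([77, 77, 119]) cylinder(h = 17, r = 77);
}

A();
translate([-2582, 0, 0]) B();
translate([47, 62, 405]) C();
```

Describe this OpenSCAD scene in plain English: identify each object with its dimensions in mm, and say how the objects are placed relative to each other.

A is a four-legged stool. The seat is a 279×295×40 mm slab whose top surface is at z = 405 mm; four round legs, each 36 mm in diameter, run from the floor (z = 0) to the underside of the seat, each leg's axis is inset half a diameter from the nearest pair of seat edges (so the leg's bounding box is flush with the corner).

B is a fence section. Two 116×116 mm posts, 1191 mm tall, stand on the floor with a clear span of 2160 mm between their inner faces. Two horizontal rails of 116×76 mm section span the gap between the posts with their undersides at z = 286 mm and z = 954 mm, flush with the posts' −y face. 7 pickets, each 60 mm wide, 16 mm thick and 1025 mm tall, are fixed to the +y face of the rails with their bottoms at z = 88 mm, evenly spaced across the span with equal gaps (rounded down to the nearest mm) at the −x end and between each pair — any rounding remainder accumulates at the +x end.

C is a spool: two coaxial disc flanges of radius 77 mm and thickness 17 mm, joined by a core cylinder of radius 16 mm and height 102 mm. The lower flange rests on z = 0 and the three cylinders share a vertical axis.

The fence section is on the floor beside the stool on its −x side. The spool is on top of the stool.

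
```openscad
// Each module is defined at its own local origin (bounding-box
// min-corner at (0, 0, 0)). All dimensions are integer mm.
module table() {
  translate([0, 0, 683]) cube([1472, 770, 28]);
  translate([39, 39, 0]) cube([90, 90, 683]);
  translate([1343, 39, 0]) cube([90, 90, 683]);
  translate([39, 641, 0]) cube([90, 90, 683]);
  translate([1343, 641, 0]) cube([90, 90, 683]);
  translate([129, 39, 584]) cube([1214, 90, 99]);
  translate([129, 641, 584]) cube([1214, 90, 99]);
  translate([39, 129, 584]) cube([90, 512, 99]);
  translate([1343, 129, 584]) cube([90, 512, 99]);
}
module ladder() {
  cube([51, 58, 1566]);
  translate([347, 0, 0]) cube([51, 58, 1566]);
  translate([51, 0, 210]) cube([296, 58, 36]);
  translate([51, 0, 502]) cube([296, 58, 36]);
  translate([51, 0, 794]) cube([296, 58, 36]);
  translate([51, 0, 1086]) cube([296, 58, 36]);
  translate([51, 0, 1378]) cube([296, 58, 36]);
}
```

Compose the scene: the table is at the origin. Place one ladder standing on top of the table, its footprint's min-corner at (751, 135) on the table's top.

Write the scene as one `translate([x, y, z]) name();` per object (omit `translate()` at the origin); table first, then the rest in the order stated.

table();
translate([751, 135, 711]) ladder();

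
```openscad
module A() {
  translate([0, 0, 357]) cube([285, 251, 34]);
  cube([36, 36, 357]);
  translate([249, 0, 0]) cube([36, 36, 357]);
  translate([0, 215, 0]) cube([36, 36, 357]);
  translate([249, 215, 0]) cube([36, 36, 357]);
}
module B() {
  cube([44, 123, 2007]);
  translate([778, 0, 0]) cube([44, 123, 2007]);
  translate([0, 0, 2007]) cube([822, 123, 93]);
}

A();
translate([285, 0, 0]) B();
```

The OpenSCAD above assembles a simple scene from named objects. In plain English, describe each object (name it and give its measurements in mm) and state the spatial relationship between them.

A is a four-legged stool. The seat is 285×251 mm, 34 mm thick, top at z = 391 mm. It stands on four square legs, each 36×36 mm in cross-section, from z = 0 to the seat underside, each flush with a corner of the seat.

B is a rectangular door frame: two vertical jambs of 44×123 mm section, 2007 mm tall, with a clear opening 734 mm wide between their inner faces. A header 93 mm tall and 123 mm deep lies on top of the jambs and spans the full outside width.

The door frame is against the stool's +x side, with their −y faces flush.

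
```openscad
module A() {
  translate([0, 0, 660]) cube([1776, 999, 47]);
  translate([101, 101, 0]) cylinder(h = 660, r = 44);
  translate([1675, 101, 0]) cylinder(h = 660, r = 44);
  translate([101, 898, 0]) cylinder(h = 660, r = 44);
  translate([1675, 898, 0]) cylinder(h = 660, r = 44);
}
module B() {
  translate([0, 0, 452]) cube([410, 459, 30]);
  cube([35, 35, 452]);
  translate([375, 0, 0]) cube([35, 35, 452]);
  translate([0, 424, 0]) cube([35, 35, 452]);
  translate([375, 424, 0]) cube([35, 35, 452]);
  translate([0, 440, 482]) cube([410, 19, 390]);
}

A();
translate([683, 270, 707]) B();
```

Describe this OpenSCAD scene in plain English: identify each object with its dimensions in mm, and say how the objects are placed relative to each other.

A is a table with a 1776×999 mm rectangular top, 47 mm thick, top surface at z = 707 mm, supported by four round legs of 88 mm diameter, each leg's bounding box inset 57 mm from the nearest pair of top edges, running from the floor.

B is a chair. The seat is a 410×459×30 mm slab with its top at z = 482 mm, on four 35×35 mm corner legs (flush with the seat edges, standing on z = 0). A flat backrest 19 mm thick, 390 mm tall, spans the full seat width and rises from the seat top along its +y edge, rear face flush with the rear of the seat.

The chair is on top of the table, centred.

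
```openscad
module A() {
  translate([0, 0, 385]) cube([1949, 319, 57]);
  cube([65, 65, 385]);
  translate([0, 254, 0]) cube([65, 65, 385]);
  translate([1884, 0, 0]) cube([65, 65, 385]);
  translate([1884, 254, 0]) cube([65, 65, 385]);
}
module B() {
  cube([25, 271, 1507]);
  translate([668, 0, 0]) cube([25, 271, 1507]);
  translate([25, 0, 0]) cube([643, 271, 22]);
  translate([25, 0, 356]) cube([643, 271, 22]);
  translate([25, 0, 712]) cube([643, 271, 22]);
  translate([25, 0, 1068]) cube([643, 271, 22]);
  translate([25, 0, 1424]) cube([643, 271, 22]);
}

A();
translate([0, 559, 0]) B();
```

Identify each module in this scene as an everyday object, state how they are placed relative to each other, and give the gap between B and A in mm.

The bookshelf's nearest face is 240 mm from the bench's +y face.

A is a bench. B is a bookshelf. The bookshelf is on the floor beside the bench on its +y side. The gap between the bookshelf and the bench is 240 mm.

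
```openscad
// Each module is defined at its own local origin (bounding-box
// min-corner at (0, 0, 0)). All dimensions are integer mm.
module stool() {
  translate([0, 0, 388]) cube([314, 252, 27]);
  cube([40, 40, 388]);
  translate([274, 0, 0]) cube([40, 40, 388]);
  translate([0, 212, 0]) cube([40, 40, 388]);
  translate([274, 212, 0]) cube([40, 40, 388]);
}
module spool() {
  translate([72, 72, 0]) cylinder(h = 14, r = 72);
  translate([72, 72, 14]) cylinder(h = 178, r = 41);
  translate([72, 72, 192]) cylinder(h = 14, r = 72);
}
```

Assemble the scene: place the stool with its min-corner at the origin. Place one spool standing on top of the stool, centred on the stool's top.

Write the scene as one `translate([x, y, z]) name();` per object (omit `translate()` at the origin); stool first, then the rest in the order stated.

stool();
translate([85, 54, 415]) spool();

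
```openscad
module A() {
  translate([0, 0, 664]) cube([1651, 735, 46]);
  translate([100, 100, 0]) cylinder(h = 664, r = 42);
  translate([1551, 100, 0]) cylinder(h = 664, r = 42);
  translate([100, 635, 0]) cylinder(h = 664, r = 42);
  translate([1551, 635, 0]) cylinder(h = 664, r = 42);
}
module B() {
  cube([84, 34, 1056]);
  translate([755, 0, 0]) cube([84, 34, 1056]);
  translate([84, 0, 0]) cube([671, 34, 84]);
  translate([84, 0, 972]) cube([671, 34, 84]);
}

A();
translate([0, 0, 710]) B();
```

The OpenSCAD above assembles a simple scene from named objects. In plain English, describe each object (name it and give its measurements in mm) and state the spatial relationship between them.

A is a table: top 1651 mm (x) × 735 mm (y), 46 mm thick, upper face at z = 710 mm, on four round legs of 84 mm diameter, each leg's bounding box inset 58 mm from the nearest pair of top edges, running from z = 0 to the bottom of the top.

B is a rectangular picture frame lying in the x–z plane (depth along y). The opening is 671 mm wide (x) by 888 mm tall (z), surrounded by a border 84 mm wide on all four sides. The frame is 34 mm deep and is made of two full-height vertical stiles with two horizontal rails fitted between them.

The picture frame is on top of the table.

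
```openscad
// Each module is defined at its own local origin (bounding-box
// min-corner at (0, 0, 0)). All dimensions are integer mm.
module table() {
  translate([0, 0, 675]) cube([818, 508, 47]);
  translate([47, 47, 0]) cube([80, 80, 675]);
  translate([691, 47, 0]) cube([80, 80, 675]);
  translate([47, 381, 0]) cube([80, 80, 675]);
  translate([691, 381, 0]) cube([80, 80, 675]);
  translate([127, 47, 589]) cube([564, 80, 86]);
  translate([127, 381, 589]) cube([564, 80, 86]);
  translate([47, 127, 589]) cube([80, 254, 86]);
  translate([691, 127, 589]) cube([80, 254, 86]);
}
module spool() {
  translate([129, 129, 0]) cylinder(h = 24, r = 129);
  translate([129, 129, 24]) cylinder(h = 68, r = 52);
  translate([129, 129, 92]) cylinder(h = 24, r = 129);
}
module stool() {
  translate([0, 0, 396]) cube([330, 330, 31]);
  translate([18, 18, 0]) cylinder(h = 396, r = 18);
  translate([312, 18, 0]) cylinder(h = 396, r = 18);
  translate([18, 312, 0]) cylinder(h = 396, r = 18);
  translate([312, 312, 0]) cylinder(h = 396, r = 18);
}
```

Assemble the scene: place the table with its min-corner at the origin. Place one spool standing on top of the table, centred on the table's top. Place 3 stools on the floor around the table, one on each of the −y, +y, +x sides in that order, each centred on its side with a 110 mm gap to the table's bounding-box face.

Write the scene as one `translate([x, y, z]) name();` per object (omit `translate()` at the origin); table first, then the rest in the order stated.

table();
translate([280, 125, 722]) spool();
translate([244, -440, 0]) stool();
translate([244, 618, 0]) stool();
translate([928, 89, 0]) stool();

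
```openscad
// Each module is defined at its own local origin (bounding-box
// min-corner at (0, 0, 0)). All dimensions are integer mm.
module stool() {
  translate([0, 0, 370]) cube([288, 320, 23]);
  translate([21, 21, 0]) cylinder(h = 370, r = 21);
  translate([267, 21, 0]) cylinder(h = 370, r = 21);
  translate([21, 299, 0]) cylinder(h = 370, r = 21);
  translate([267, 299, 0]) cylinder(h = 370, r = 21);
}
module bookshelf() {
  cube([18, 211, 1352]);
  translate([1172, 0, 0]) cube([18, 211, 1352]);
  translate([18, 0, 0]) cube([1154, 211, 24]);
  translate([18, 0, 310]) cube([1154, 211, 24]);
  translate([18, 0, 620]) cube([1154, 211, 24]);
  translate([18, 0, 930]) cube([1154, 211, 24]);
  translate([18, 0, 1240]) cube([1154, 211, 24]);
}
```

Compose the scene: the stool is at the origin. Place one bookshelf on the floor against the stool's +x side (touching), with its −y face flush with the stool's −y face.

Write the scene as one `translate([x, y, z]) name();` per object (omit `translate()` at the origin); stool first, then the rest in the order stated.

stool();
translate([288, 0, 0]) bookshelf();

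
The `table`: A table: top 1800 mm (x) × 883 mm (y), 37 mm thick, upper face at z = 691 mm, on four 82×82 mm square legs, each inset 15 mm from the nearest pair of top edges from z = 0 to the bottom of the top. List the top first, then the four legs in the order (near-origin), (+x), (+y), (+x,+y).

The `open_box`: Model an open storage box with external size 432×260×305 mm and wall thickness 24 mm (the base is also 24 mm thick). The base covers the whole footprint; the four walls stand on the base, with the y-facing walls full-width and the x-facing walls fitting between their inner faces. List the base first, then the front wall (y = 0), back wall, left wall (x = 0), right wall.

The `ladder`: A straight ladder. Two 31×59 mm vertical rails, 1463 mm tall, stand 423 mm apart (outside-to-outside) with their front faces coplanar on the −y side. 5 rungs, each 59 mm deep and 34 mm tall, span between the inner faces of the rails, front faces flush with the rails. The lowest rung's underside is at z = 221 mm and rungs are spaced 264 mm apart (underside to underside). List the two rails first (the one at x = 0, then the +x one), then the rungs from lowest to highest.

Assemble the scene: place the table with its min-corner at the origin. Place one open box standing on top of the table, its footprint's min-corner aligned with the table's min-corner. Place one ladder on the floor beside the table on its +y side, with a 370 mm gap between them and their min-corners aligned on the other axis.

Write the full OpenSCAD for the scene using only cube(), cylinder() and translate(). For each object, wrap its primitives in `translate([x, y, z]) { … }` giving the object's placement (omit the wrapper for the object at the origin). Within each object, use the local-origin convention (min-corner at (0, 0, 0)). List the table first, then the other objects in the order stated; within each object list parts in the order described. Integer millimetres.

translate([0, 0, 654]) cube([1800, 883, 37]);
translate([15, 15, 0]) cube([82, 82, 654]);
translate([1703, 15, 0]) cube([82, 82, 654]);
translate([15, 786, 0]) cube([82, 82, 654]);
translate([1703, 786, 0]) cube([82, 82, 654]);
translate([0, 0, 691]) {
  cube([432, 260, 24]);
  translate([0, 0, 24]) cube([432, 24, 281]);
  translate([0, 236, 24]) cube([432, 24, 281]);
  translate([0, 24, 24]) cube([24, 212, 281]);
  translate([408, 24, 24]) cube([24, 212, 281]);
}
translate([0, 1253, 0]) {
  cube([31, 59, 1463]);
  translate([392, 0, 0]) cube([31, 59, 1463]);
  translate([31, 0, 221]) cube([361, 59, 34]);
  translate([31, 0, 485]) cube([361, 59, 34]);
  translate([31, 0, 749]) cube([361, 59, 34]);
  translate([31, 0, 1013]) cube([361, 59, 34]);
  translate([31, 0, 1277]) cube([361, 59, 34]);
}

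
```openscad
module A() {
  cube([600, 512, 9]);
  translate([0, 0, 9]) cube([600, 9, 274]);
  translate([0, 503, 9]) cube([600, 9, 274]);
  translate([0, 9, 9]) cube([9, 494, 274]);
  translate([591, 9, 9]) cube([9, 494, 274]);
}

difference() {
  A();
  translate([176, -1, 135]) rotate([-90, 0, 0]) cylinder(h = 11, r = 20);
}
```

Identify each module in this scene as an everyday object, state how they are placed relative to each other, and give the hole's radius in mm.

The subtracted cylinder has r = 20 mm.

A is an open box. The open box has a circular hole through its front wall. The hole's radius is 20 mm.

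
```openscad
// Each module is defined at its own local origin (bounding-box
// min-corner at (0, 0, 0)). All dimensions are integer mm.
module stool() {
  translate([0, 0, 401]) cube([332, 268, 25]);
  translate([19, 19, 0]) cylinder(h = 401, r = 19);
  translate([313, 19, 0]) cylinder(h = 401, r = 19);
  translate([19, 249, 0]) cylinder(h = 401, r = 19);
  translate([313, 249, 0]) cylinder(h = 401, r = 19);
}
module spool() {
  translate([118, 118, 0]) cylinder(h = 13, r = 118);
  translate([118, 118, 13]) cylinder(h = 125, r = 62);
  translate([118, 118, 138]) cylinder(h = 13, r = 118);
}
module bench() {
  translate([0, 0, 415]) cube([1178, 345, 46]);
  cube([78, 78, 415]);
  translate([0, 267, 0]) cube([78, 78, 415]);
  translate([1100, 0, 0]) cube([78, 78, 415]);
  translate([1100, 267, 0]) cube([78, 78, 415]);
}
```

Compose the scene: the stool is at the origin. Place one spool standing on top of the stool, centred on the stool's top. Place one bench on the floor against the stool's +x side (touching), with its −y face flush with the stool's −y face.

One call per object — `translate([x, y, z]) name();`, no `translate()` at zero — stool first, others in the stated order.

stool();
translate([48, 16, 426]) spool();
translate([332, 0, 0]) bench();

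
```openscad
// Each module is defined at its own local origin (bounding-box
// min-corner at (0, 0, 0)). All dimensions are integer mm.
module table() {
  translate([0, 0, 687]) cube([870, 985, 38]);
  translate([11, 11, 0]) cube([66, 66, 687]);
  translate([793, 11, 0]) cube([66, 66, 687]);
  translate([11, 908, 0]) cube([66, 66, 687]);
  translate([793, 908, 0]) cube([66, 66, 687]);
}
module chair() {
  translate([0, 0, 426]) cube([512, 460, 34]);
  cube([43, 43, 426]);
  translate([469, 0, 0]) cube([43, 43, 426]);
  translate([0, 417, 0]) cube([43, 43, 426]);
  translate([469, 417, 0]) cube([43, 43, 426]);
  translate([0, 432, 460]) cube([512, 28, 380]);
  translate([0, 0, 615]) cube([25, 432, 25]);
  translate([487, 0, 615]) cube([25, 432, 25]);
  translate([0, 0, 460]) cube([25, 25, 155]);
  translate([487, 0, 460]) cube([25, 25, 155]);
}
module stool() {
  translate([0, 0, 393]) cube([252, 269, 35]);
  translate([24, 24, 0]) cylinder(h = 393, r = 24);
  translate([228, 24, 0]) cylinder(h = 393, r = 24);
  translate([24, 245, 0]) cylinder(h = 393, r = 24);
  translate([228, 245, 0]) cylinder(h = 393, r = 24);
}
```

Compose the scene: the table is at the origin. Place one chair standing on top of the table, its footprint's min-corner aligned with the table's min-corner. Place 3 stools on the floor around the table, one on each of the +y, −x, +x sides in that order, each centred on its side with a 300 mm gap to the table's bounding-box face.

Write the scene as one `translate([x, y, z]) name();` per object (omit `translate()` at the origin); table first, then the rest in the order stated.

table();
translate([0, 0, 725]) chair();
translate([309, 1285, 0]) stool();
translate([-552, 358, 0]) stool();
translate([1170, 358, 0]) stool();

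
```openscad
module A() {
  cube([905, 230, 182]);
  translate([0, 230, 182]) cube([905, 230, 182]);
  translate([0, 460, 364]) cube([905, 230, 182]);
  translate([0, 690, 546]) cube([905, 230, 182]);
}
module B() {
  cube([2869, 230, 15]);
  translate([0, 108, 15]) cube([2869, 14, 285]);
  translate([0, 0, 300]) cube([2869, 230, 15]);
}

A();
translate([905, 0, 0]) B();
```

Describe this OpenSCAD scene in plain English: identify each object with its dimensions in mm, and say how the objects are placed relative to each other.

A is a run of 4 identical solid stair steps. Each tread is 905×230 mm and each step block is 182 mm high. Step 1 rests on the floor; step k is offset from step 1 by (k−1)×230 mm in y and (k−1)×182 mm in z.

B is an I-beam lying along x, 2869 mm long. Overall section height 315 mm. Two flanges 230 mm wide (y) and 15 mm thick, one on the floor and one at the top; a web 14 mm thick runs between them, centred on the flange width.

The I-beam is against the staircase's +x side, with their −y faces flush.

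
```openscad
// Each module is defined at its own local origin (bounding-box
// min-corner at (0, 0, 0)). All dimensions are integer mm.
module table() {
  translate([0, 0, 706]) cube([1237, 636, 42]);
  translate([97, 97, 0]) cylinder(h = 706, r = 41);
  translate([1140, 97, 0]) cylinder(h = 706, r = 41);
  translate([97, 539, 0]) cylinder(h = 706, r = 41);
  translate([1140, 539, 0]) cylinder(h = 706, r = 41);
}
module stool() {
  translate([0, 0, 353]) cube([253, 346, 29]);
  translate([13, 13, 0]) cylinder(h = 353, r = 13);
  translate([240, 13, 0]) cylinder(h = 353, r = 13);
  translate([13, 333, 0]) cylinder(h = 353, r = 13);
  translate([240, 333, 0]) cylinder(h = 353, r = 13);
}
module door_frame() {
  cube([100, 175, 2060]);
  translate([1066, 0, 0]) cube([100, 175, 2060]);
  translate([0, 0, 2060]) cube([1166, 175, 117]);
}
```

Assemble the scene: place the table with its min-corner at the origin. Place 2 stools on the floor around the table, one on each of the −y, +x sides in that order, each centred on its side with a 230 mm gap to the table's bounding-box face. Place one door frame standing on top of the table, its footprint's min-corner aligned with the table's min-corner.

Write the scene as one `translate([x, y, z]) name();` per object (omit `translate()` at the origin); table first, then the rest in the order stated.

table();
translate([492, -576, 0]) stool();
translate([1467, 145, 0]) stool();
translate([0, 0, 748]) door_frame();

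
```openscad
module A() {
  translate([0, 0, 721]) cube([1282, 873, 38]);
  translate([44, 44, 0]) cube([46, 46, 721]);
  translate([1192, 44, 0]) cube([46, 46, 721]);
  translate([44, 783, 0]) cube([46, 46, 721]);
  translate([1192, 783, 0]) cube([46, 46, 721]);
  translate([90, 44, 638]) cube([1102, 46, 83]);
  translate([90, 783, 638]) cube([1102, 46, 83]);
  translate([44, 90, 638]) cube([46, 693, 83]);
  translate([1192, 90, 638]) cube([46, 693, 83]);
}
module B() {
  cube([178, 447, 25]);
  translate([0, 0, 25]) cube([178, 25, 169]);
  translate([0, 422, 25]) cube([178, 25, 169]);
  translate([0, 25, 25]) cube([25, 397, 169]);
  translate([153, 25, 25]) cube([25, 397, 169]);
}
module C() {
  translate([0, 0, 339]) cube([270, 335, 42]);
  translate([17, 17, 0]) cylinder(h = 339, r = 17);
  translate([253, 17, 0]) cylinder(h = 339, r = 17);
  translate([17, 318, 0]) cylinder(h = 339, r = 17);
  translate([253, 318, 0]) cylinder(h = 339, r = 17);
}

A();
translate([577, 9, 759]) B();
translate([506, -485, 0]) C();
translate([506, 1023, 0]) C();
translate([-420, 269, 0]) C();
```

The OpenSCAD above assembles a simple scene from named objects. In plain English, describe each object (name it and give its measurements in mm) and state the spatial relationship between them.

A is a table with a 1282×873 mm rectangular top, 38 mm thick, top surface at z = 759 mm, supported by four 46×46 mm square legs, each inset 44 mm from the nearest pair of top edges, running from the floor. Four apron rails, 46 mm thick and 83 mm tall, run between adjacent legs with their top edges flush with the underside of the top and their outer faces flush with the legs' outer faces.

B is an open storage box with external size 178×447×194 mm and wall thickness 25 mm (the base is also 25 mm thick). The base covers the whole footprint; the four walls stand on the base, with the y-facing walls full-width and the x-facing walls fitting between their inner faces.

C is a simple wooden stool: a rectangular seat 270 mm (x) by 335 mm (y), 42 mm thick, top face at z = 381 mm, on four round legs, each 34 mm in diameter. The legs rest on z = 0, each leg's axis is inset half a diameter from the nearest pair of seat edges (so the leg's bounding box is flush with the corner).

The open box is on top of the table. Three stools sit around the table at the −y, +y, −x sides.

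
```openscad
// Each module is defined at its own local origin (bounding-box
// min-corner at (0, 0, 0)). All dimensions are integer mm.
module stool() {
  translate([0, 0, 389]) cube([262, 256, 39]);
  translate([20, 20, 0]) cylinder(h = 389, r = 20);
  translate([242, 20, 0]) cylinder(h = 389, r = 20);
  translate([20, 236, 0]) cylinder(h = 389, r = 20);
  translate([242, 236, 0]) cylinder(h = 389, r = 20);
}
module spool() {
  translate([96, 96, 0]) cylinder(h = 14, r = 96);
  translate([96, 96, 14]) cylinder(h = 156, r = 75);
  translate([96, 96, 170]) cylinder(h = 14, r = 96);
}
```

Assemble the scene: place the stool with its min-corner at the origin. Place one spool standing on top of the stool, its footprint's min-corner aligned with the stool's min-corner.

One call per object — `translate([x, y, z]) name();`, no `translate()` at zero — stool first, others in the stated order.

stool();
translate([0, 0, 428]) spool();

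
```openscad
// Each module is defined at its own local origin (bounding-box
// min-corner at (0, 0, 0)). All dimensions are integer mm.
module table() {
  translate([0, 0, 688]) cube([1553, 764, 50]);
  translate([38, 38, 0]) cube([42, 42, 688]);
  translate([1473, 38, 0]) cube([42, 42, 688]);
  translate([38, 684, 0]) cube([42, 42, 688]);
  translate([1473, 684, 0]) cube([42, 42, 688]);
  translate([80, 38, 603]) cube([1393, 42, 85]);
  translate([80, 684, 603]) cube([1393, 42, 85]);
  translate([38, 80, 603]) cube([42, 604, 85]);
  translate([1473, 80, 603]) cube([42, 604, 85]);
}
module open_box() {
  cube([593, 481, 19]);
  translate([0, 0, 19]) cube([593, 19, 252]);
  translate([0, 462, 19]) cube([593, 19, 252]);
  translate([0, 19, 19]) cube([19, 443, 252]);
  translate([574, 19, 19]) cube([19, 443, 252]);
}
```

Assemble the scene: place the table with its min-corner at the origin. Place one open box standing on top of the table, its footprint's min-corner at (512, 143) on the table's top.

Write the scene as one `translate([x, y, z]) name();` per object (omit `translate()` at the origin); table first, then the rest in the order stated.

table();
translate([512, 143, 738]) open_box();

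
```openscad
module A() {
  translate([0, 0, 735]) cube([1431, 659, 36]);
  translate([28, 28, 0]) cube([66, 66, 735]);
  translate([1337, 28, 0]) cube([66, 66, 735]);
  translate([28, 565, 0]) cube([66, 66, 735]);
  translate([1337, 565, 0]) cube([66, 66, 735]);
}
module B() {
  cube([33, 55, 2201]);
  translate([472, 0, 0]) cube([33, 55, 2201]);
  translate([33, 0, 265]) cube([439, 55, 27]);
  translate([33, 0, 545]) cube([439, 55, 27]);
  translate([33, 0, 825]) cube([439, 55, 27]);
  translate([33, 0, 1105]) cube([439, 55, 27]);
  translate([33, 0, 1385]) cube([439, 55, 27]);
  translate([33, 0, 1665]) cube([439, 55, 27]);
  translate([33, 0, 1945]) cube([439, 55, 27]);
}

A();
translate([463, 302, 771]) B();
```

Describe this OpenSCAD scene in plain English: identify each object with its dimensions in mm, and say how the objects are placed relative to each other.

A is a rectangular dining table. The top is 1431×659×36 mm with its upper surface at z = 771 mm. It stands on four 66×66 mm square legs, each inset 28 mm from the nearest pair of top edges, running from the floor to the underside of the top.

B is a straight ladder. Two 33×55 mm vertical rails, 2201 mm tall, stand 505 mm apart (outside-to-outside) with their front faces coplanar on the −y side. 7 rungs, each 55 mm deep and 27 mm tall, span between the inner faces of the rails, front faces flush with the rails. The lowest rung's underside is at z = 265 mm and rungs are spaced 280 mm apart (underside to underside).

The ladder is on top of the table, centred.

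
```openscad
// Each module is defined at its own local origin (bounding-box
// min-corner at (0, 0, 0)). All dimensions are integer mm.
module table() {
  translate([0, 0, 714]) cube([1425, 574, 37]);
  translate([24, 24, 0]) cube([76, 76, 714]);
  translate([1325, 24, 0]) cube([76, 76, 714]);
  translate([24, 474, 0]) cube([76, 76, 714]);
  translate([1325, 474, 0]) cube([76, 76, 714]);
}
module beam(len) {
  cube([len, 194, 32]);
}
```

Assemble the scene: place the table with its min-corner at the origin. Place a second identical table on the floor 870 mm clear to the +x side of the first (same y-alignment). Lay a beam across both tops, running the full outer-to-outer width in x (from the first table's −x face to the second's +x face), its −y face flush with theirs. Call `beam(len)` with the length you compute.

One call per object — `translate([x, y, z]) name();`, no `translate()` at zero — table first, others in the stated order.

table();
translate([2295, 0, 0]) table();
translate([0, 0, 751]) beam(3720);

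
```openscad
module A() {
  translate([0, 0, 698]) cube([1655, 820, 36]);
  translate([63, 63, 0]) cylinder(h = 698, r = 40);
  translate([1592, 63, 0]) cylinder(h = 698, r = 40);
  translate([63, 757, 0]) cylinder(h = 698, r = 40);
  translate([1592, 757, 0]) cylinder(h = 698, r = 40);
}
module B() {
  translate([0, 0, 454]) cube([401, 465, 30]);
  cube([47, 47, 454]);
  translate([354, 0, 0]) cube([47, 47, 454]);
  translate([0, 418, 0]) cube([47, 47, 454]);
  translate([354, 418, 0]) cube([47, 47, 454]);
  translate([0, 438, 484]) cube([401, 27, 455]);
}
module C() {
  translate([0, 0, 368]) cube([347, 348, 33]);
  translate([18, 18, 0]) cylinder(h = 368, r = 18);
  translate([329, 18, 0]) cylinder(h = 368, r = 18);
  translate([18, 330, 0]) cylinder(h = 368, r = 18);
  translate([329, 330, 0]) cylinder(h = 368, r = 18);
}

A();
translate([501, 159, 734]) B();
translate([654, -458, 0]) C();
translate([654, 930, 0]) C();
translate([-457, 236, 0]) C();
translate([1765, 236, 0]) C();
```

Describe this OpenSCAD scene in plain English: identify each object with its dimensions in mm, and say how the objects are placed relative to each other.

A is a table with a 1655×820 mm rectangular top, 36 mm thick, top surface at z = 734 mm, supported by four round legs of 80 mm diameter, each leg's bounding box inset 23 mm from the nearest pair of top edges, running from the floor.

B is a chair: 401×465 mm seat, 30 mm thick, top at z = 484 mm, on four 47 mm square corner legs flush with the seat edges. A 27 mm thick backrest slab spans the full seat width, extending 455 mm above the seat top, its back face flush with the seat's +y edge.

C is a simple wooden stool: a rectangular seat 347 mm (x) by 348 mm (y), 33 mm thick, top face at z = 401 mm, on four round legs, each 36 mm in diameter. The legs rest on z = 0, each leg's axis is inset half a diameter from the nearest pair of seat edges (so the leg's bounding box is flush with the corner).

The chair is on top of the table. Four stools sit around the table at the −y, +y, −x, +x sides.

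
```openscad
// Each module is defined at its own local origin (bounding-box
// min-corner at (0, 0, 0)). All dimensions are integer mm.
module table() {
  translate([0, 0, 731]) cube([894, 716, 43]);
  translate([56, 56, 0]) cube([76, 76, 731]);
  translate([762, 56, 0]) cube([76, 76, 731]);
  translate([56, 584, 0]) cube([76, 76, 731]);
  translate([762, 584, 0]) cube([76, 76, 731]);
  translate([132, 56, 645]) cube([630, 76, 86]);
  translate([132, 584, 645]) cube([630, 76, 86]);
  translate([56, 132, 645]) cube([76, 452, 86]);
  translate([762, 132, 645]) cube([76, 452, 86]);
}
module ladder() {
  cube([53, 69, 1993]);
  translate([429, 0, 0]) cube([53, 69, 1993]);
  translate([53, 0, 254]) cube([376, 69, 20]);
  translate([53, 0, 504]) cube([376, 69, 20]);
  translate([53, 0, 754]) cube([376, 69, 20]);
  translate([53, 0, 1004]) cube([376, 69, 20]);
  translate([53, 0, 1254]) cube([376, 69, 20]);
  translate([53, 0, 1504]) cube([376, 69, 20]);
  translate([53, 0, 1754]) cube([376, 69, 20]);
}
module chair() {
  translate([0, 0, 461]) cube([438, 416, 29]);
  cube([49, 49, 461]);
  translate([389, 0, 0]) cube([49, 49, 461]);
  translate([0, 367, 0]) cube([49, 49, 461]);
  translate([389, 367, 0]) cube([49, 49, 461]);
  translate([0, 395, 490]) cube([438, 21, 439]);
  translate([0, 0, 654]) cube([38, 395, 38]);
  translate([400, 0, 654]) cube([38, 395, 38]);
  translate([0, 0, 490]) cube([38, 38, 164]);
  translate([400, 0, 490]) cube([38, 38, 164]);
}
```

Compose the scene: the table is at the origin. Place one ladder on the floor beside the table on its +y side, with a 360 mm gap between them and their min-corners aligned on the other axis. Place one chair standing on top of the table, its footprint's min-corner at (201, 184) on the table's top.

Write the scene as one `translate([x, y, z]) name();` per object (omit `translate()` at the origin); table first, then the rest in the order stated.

table();
translate([0, 1076, 0]) ladder();
translate([201, 184, 774]) chair();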